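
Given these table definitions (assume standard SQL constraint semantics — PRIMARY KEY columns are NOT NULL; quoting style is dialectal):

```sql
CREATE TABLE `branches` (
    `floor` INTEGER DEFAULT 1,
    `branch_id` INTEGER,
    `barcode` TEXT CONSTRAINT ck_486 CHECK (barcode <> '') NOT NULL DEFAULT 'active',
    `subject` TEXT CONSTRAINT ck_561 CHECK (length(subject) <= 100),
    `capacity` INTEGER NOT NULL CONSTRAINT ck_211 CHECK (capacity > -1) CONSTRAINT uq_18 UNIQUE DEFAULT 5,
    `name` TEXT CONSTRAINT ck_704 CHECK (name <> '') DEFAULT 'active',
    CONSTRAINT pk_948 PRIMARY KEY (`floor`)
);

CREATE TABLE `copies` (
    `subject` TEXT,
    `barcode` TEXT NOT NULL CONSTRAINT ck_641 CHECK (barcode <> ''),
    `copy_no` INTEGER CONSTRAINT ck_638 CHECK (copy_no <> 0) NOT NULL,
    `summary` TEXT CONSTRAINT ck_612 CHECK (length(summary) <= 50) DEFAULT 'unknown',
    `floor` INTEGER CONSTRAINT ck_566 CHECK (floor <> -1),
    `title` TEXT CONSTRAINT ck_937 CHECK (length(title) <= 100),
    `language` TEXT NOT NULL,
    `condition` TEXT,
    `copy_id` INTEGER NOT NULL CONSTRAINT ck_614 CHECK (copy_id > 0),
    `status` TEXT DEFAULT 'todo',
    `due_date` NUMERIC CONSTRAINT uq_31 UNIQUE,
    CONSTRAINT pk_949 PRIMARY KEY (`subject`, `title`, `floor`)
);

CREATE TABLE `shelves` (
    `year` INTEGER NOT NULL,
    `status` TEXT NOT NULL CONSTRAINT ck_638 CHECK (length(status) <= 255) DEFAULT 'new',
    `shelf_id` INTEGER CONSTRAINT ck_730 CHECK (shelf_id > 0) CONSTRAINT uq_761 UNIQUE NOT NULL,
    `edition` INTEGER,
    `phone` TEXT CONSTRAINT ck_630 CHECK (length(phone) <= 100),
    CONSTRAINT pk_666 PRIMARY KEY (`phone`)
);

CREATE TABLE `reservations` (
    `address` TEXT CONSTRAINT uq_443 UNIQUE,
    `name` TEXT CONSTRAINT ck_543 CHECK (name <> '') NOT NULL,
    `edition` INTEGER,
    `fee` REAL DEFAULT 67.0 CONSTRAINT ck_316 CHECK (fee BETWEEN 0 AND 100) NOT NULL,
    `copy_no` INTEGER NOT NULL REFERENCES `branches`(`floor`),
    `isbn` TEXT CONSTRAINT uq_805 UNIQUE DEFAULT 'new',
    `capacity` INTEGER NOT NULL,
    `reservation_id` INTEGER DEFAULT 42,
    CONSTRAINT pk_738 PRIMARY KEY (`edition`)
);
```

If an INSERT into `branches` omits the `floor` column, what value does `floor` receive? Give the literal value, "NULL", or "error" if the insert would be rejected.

floor has an explicit DEFAULT 1.
When the column is omitted from an INSERT, that default is used.

1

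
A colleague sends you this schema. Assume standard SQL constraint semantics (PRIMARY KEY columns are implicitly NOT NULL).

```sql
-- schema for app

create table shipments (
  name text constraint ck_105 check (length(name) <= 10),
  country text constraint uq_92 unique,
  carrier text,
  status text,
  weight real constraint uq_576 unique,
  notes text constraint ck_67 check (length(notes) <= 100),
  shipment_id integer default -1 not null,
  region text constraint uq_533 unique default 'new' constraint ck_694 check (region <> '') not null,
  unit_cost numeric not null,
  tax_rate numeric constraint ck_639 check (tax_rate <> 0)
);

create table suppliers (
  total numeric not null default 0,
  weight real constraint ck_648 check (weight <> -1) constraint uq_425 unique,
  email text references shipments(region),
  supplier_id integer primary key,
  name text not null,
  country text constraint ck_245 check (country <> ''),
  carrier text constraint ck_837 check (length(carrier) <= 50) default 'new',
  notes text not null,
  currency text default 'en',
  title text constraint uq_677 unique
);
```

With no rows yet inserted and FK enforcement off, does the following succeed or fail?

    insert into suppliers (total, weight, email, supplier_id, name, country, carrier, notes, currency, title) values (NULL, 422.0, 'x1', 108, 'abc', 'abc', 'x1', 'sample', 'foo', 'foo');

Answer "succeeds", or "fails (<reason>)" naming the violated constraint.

total is explicitly set to NULL, but total is declared NOT NULL.

fails (NOT NULL on total)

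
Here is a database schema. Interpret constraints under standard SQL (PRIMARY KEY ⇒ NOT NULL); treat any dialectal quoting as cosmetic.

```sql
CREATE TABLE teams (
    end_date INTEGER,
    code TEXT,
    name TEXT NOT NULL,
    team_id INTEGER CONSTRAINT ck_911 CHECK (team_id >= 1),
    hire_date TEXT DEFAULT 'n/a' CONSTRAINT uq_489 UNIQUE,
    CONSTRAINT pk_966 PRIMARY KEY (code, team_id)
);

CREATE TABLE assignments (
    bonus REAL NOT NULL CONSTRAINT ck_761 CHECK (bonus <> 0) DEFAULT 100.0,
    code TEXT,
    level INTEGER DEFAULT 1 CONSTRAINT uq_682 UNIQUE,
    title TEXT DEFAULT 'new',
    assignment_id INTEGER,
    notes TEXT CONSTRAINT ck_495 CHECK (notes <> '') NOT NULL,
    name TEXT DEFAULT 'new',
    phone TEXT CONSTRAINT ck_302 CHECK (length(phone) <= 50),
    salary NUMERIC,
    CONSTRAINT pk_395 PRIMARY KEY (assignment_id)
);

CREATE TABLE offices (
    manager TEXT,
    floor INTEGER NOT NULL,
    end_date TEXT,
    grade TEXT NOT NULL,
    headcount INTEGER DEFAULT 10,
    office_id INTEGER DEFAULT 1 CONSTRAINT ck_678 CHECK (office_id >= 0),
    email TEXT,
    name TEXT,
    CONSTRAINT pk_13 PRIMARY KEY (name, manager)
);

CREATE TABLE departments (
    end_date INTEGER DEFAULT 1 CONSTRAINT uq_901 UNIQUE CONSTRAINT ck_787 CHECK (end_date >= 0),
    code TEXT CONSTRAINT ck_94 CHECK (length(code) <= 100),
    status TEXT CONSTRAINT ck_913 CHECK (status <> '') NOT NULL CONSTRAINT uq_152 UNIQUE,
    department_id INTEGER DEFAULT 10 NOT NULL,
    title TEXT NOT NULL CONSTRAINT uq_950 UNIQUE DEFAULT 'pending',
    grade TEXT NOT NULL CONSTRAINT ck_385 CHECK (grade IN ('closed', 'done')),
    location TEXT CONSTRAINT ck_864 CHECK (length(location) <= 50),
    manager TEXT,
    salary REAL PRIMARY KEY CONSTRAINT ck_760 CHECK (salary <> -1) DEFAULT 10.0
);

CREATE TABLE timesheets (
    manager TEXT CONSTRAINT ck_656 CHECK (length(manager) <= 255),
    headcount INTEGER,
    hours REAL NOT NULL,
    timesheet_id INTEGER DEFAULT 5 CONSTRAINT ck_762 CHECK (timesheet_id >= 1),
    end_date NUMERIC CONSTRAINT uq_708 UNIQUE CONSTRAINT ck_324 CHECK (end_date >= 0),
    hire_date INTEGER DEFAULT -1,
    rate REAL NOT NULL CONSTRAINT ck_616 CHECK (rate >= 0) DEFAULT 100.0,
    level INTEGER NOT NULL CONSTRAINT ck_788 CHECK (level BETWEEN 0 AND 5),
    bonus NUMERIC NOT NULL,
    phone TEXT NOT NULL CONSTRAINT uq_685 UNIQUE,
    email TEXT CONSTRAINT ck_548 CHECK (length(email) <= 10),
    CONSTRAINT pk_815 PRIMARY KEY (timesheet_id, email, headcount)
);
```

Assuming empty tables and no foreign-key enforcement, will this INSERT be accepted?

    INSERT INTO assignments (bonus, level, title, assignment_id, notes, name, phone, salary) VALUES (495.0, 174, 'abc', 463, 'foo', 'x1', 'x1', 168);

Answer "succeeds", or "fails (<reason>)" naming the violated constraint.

NOT NULL columns: assignment_id is supplied; bonus is supplied; notes is supplied.
CHECK constraints: 495.0 satisfies (bonus <> 0); 'foo' satisfies (notes <> ''); 'x1' satisfies (length(phone) <= 50).
No constraint is violated.

succeeds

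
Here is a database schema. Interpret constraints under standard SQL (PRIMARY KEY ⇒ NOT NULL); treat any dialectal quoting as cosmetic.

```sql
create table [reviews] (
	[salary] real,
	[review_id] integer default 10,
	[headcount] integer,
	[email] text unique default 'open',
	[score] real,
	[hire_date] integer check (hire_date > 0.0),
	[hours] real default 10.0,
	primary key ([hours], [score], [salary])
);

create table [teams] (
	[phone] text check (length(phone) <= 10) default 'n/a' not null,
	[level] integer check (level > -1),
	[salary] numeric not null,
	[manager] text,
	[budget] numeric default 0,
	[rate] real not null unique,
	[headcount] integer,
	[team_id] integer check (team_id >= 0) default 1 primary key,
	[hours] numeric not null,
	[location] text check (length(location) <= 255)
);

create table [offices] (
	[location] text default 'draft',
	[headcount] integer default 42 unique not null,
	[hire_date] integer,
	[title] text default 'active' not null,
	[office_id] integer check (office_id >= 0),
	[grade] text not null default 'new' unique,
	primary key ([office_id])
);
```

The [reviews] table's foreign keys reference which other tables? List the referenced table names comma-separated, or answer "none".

No column in reviews has a REFERENCES clause.

none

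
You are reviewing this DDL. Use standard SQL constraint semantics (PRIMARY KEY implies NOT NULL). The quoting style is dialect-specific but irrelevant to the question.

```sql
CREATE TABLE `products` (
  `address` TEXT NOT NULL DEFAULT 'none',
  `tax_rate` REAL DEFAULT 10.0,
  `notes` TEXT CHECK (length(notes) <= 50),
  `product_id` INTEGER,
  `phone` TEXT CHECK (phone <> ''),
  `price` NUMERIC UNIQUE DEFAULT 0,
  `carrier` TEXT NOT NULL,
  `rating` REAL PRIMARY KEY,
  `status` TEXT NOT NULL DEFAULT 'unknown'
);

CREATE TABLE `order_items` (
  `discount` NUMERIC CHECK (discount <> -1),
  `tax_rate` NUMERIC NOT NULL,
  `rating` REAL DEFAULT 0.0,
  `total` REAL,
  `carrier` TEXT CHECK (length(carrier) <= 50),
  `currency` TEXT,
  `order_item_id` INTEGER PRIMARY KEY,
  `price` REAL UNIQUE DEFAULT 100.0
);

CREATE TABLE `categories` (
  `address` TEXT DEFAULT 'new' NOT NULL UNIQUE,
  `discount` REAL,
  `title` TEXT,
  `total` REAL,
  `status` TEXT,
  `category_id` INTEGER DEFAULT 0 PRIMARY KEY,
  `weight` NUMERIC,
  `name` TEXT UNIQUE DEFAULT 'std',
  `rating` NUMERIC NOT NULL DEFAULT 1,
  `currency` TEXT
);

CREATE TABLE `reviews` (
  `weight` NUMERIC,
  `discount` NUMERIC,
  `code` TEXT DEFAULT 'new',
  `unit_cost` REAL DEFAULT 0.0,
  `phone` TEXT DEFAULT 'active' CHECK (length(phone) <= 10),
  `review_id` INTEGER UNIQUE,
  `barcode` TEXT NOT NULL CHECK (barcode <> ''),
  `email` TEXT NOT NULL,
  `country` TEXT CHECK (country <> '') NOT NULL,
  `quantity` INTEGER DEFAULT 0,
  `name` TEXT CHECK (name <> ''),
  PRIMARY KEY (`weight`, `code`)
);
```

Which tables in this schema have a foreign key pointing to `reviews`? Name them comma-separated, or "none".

none

No REFERENCES clause anywhere in the schema names reviews.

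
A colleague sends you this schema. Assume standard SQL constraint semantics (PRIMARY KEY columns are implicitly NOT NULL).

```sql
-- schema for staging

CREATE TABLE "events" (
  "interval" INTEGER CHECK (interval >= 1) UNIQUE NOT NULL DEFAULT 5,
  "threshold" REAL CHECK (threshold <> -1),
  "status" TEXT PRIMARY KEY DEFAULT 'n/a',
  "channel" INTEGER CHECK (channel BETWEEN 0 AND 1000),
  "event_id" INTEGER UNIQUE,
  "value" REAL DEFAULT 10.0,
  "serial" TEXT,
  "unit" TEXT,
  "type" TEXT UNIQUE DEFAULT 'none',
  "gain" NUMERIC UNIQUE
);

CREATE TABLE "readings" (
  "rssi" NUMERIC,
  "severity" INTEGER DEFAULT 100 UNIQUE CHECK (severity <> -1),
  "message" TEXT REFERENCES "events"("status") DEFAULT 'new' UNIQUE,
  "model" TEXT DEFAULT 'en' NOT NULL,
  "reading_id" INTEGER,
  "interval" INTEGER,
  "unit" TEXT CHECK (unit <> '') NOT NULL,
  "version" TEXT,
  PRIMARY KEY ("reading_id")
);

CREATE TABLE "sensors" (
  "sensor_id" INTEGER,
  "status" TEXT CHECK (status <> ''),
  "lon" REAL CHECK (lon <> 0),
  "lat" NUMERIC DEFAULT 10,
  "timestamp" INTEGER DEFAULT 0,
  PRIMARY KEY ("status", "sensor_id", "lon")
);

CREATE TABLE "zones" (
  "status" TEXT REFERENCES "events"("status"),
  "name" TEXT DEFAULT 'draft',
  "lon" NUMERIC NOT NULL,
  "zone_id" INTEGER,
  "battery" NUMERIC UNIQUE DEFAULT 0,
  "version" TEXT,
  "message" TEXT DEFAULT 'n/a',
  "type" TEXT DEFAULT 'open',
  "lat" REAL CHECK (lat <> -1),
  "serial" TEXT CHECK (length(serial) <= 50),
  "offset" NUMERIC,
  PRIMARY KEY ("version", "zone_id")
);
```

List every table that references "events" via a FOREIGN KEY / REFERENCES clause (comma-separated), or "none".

readings, zones

- readings.message references events(status).
- zones.status references events(status).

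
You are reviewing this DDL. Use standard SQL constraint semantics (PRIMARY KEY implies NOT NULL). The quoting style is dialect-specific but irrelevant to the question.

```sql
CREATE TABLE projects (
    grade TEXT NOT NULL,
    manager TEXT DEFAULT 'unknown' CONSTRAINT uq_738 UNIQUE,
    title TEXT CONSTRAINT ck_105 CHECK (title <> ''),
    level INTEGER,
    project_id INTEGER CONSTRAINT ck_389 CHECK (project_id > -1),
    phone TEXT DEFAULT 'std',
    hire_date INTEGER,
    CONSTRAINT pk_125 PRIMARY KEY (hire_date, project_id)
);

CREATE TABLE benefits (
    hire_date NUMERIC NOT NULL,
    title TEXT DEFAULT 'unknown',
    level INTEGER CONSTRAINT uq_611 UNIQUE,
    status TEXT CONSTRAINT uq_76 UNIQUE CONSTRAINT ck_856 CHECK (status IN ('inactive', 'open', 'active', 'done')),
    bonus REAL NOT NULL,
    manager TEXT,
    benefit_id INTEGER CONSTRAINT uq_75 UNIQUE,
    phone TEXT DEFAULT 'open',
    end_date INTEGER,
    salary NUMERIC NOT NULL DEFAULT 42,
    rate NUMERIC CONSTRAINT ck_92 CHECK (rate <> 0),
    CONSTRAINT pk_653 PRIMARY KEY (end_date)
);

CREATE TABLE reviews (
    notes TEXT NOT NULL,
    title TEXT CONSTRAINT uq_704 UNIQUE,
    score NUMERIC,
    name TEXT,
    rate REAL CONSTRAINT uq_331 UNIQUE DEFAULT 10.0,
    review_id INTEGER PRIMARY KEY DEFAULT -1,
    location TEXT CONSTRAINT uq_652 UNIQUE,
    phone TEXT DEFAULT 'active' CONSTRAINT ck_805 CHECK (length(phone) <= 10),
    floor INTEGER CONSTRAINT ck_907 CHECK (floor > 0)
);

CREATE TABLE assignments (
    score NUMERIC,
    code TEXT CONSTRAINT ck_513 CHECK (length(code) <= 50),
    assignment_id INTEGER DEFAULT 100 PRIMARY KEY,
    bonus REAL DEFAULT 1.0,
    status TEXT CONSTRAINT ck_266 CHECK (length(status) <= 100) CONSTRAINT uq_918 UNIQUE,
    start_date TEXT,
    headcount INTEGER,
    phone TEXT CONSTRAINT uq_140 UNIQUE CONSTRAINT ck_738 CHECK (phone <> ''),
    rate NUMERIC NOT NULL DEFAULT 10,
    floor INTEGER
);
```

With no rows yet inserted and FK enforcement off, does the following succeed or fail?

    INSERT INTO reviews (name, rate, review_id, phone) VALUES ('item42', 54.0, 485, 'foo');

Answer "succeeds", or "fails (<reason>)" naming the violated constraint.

notes is omitted from the column list and has no DEFAULT, so it would receive NULL.
But notes is declared NOT NULL.

fails (NOT NULL on notes)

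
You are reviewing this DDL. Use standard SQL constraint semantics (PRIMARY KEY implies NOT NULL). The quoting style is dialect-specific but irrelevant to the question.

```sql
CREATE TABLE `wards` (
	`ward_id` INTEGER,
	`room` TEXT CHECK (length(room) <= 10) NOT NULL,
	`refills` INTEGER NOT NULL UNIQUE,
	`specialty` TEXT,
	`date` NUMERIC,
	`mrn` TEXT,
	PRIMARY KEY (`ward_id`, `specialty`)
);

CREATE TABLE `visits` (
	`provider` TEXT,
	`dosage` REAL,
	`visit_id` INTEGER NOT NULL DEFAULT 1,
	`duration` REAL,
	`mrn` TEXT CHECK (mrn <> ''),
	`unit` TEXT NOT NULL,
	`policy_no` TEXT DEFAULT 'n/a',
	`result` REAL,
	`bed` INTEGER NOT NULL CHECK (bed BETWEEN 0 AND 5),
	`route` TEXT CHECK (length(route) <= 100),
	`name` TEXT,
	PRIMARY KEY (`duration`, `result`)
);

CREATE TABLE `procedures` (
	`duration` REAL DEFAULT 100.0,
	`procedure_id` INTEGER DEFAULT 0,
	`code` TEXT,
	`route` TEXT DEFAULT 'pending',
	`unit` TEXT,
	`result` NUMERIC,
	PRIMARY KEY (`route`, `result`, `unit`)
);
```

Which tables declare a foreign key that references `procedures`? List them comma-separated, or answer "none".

none

No REFERENCES clause anywhere in the schema names procedures.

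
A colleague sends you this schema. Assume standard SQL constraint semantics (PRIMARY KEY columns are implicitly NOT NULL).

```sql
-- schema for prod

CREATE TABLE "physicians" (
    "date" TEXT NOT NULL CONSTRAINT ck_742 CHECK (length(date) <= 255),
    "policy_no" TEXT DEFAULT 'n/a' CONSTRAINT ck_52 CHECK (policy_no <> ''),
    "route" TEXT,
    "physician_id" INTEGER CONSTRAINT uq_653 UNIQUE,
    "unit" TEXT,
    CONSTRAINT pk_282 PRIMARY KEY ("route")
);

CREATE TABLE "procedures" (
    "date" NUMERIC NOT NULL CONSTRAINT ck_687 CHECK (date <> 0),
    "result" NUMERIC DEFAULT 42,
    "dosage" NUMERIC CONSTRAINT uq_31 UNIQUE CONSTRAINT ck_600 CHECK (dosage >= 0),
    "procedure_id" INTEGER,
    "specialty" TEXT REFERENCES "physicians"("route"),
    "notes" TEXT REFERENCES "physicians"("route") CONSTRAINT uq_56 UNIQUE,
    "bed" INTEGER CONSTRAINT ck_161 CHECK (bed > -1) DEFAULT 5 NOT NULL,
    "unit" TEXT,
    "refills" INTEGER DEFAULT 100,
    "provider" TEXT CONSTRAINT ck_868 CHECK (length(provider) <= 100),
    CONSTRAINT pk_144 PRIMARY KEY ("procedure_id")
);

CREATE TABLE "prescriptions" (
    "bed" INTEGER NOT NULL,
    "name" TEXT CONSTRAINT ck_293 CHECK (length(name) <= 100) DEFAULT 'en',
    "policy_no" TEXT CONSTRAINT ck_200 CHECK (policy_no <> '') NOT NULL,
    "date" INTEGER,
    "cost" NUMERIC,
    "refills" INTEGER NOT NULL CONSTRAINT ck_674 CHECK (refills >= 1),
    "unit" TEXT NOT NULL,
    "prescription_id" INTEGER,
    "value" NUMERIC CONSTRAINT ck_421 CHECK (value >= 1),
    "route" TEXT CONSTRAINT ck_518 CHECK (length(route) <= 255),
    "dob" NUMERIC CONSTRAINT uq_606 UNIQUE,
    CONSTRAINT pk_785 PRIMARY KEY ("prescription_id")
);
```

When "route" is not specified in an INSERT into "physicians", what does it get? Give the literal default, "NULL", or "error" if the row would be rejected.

route has no DEFAULT clause.
Omitting it would insert NULL, but it is part of the PRIMARY KEY, so the INSERT fails.

error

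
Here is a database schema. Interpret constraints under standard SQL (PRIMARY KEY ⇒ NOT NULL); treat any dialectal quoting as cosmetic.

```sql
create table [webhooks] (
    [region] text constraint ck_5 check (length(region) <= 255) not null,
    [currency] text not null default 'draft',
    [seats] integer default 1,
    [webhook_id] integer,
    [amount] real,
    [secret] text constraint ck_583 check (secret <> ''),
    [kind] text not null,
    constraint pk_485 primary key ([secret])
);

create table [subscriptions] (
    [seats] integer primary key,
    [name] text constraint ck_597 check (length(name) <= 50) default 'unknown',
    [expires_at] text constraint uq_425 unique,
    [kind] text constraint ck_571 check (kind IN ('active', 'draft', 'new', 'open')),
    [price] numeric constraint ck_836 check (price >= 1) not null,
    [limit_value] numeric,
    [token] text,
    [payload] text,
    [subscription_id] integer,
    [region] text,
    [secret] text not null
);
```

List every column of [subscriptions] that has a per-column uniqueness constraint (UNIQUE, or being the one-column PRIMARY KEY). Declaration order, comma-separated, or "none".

- seats: single-column PRIMARY KEY → unique.
- name: no UNIQUE or single-column PK constraint.
- expires_at: declared UNIQUE → unique.
- kind: no UNIQUE or single-column PK constraint.
- price: no UNIQUE or single-column PK constraint.
- limit_value: no UNIQUE or single-column PK constraint.
- token: no UNIQUE or single-column PK constraint.
- payload: no UNIQUE or single-column PK constraint.
- subscription_id: no UNIQUE or single-column PK constraint.
- region: no UNIQUE or single-column PK constraint.
- secret: no UNIQUE or single-column PK constraint.

seats, expires_at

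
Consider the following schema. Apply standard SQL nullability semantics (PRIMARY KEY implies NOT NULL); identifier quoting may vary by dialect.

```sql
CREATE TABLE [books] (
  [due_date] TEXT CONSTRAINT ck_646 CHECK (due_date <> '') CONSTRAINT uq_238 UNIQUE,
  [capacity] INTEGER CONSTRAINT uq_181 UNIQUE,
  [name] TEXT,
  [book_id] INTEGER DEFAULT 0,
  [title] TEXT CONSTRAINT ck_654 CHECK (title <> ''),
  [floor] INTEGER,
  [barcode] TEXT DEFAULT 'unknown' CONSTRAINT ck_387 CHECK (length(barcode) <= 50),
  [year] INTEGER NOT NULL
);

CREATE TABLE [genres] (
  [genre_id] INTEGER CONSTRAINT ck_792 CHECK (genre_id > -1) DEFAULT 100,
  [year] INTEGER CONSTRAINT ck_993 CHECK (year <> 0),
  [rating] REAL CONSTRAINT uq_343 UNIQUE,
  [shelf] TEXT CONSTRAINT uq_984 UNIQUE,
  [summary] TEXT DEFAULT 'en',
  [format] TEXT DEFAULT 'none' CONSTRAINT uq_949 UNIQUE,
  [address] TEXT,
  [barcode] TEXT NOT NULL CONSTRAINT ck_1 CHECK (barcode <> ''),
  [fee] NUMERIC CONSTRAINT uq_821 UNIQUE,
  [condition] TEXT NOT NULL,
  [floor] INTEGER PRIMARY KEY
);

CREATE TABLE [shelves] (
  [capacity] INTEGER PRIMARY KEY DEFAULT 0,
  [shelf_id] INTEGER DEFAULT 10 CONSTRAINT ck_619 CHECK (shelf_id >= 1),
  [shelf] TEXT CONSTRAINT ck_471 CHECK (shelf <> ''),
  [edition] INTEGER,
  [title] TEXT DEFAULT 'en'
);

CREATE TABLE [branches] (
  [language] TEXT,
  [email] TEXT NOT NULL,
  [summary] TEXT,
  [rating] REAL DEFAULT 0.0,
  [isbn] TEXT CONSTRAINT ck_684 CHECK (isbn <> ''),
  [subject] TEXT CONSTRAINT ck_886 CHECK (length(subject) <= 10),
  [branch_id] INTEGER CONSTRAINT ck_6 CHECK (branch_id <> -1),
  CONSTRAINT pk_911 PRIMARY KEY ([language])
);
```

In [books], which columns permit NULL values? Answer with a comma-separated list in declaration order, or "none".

- due_date: CHECK does not forbid NULL (a CHECK constraint passes when its expression is NULL) → nullable.
- capacity: UNIQUE does not imply NOT NULL → nullable.
- name: no NOT NULL constraint applies → nullable.
- book_id: DEFAULT only fills an omitted column; an explicit NULL is still allowed → nullable.
- title: CHECK does not forbid NULL (a CHECK constraint passes when its expression is NULL) → nullable.
- floor: no NOT NULL constraint applies → nullable.
- barcode: CHECK does not forbid NULL (a CHECK constraint passes when its expression is NULL) → nullable.
- year: declared NOT NULL → not nullable.

due_date, capacity, name, book_id, title, floor, barcode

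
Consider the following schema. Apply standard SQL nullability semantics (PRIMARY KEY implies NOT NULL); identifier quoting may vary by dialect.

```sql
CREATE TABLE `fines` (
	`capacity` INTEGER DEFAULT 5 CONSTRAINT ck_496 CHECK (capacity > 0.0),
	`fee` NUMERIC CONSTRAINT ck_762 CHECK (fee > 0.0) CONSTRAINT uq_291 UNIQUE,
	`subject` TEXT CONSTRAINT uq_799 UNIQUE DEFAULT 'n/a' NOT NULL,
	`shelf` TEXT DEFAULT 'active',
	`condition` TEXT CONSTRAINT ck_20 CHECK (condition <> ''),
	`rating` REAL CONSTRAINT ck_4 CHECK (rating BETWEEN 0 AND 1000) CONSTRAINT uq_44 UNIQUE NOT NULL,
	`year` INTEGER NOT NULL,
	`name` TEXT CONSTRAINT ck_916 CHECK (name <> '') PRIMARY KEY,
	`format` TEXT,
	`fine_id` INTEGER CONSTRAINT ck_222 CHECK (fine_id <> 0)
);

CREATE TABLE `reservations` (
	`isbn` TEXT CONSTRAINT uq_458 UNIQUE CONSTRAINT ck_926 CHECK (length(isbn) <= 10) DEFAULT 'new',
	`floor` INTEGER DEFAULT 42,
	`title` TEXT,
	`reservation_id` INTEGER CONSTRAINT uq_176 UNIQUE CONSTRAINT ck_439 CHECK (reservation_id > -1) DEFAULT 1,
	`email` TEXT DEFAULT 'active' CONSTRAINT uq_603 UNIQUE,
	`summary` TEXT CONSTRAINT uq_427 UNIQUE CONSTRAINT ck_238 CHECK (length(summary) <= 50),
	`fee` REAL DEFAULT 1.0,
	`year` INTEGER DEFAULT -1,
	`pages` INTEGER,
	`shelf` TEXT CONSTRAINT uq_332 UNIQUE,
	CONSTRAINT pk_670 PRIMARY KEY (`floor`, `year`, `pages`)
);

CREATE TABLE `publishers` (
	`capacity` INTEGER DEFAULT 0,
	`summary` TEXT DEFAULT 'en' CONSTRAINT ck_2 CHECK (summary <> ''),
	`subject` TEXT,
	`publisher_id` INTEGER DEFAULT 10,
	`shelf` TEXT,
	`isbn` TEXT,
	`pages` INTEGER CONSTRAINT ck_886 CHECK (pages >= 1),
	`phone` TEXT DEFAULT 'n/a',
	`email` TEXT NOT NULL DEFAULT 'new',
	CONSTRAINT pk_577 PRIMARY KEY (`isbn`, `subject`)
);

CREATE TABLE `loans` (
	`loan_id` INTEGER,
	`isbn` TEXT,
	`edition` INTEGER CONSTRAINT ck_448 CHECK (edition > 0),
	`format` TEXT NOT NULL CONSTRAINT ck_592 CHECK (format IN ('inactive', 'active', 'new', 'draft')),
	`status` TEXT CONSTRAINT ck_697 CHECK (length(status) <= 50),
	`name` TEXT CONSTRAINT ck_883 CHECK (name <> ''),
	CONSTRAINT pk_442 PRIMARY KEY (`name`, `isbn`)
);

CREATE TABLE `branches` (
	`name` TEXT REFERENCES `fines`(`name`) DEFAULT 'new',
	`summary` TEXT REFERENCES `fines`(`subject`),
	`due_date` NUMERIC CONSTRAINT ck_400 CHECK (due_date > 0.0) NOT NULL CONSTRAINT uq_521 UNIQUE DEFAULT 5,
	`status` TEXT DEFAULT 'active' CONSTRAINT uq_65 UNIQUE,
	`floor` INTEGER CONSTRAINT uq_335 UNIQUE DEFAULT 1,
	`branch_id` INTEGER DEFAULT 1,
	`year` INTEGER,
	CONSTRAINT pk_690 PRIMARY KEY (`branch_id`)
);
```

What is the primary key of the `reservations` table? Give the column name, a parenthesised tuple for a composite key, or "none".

A table-level PRIMARY KEY clause names 3 columns: floor, year, pages.
This is a composite key — the combination is unique, not each column individually.

(floor, year, pages)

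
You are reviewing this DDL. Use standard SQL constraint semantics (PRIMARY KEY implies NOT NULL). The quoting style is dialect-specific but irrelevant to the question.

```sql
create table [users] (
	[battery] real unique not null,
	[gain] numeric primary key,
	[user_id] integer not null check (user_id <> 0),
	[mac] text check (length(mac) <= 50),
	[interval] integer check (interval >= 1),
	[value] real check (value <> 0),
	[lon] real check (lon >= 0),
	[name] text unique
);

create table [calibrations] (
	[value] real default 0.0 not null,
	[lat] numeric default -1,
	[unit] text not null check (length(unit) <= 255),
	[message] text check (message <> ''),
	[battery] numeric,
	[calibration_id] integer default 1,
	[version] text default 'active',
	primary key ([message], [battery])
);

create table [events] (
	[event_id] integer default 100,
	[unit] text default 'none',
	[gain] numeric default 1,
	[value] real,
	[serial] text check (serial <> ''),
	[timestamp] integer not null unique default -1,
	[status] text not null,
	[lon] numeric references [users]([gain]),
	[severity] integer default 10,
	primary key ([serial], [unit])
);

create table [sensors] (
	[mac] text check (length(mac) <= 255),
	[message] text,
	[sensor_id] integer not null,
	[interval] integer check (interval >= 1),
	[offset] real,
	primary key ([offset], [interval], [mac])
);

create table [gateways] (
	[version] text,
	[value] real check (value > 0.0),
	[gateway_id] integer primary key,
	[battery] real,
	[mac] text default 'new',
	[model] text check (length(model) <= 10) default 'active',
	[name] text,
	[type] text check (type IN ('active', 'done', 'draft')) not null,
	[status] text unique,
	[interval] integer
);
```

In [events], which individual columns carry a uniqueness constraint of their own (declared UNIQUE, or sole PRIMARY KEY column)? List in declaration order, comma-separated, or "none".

- event_id: no UNIQUE or single-column PK constraint.
- unit: part of a composite PRIMARY KEY — only the tuple is unique, not this column on its own.
- gain: no UNIQUE or single-column PK constraint.
- value: no UNIQUE or single-column PK constraint.
- serial: part of a composite PRIMARY KEY — only the tuple is unique, not this column on its own.
- timestamp: declared UNIQUE → unique.
- status: no UNIQUE or single-column PK constraint.
- lon: no UNIQUE or single-column PK constraint.
- severity: no UNIQUE or single-column PK constraint.

timestamp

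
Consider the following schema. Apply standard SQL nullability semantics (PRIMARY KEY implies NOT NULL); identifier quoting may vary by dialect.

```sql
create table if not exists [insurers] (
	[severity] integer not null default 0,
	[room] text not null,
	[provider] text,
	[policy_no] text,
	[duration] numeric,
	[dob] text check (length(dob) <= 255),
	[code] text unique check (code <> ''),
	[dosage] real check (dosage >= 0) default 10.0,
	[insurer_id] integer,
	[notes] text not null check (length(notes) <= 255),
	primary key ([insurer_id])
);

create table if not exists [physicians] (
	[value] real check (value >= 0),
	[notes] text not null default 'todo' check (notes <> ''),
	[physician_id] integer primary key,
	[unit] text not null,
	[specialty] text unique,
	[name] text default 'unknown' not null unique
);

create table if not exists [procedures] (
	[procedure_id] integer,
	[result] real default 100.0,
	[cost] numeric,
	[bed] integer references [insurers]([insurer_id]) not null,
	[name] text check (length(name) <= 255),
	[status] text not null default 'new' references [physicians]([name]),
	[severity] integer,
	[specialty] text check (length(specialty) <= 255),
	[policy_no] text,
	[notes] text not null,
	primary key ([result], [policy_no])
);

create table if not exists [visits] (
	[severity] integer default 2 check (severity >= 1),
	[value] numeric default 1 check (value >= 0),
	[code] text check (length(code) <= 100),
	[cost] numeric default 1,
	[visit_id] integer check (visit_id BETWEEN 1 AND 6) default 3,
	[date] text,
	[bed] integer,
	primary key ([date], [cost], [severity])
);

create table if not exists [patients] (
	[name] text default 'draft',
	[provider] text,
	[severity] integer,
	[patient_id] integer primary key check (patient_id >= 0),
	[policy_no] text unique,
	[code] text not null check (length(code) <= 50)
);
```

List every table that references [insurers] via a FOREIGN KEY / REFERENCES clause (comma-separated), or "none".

- procedures.bed references insurers(insurer_id).

procedures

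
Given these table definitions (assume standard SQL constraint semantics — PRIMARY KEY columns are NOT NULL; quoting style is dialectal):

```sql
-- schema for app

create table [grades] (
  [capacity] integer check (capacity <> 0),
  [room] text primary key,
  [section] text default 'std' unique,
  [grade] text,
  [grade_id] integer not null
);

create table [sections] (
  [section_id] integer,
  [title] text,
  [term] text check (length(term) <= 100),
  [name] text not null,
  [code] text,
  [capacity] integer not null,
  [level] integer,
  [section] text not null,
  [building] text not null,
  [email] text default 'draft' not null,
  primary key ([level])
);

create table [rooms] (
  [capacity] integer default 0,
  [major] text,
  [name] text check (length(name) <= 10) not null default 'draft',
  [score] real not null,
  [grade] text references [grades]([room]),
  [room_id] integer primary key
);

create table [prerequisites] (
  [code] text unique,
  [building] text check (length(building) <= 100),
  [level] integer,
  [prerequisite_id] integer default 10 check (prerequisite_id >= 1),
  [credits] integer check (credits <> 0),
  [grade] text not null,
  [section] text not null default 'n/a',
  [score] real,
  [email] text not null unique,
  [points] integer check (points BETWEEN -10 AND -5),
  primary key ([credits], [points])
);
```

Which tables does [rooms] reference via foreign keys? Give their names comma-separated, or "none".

- grade REFERENCES grades(room).

grades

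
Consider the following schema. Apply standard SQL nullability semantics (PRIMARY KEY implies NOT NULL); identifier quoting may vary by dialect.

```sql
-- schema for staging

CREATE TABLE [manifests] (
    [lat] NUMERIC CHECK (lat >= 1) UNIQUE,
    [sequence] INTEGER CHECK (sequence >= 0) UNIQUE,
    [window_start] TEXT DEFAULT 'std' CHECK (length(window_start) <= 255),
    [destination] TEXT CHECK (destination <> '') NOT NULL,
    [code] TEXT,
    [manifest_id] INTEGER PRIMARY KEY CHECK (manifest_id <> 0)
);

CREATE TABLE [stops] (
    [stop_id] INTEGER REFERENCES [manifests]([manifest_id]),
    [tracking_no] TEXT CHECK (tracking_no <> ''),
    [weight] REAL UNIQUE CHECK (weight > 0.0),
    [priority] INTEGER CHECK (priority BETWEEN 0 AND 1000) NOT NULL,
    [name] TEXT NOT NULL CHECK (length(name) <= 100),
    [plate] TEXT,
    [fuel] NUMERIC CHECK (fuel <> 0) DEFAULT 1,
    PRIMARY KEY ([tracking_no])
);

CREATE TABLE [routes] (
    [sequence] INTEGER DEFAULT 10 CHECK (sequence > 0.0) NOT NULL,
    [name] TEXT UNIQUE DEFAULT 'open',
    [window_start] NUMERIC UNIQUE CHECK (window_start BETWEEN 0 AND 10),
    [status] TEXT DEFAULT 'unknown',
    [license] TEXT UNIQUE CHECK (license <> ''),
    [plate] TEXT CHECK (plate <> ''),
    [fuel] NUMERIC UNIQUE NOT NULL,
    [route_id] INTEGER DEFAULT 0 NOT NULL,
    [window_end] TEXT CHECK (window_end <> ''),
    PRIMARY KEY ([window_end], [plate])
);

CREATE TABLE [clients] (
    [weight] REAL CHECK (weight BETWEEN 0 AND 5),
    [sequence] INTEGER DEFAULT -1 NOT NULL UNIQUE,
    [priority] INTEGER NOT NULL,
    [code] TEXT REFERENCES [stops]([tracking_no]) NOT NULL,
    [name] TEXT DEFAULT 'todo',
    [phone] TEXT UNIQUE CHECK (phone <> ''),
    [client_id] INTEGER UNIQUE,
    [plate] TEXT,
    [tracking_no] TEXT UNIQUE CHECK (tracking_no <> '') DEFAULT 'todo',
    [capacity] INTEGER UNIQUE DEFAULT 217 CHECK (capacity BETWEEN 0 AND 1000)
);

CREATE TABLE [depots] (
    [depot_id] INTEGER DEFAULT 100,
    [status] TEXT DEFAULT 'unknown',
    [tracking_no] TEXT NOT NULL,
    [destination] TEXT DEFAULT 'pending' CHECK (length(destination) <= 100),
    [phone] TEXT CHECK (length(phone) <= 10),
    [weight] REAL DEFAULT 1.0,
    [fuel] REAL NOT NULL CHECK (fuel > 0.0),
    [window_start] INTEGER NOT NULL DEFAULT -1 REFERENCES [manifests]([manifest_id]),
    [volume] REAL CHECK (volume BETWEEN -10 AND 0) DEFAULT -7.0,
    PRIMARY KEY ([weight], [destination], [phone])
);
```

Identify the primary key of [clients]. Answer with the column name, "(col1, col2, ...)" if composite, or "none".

No column is declared PRIMARY KEY inline, and there is no table-level PRIMARY KEY clause in clients.

none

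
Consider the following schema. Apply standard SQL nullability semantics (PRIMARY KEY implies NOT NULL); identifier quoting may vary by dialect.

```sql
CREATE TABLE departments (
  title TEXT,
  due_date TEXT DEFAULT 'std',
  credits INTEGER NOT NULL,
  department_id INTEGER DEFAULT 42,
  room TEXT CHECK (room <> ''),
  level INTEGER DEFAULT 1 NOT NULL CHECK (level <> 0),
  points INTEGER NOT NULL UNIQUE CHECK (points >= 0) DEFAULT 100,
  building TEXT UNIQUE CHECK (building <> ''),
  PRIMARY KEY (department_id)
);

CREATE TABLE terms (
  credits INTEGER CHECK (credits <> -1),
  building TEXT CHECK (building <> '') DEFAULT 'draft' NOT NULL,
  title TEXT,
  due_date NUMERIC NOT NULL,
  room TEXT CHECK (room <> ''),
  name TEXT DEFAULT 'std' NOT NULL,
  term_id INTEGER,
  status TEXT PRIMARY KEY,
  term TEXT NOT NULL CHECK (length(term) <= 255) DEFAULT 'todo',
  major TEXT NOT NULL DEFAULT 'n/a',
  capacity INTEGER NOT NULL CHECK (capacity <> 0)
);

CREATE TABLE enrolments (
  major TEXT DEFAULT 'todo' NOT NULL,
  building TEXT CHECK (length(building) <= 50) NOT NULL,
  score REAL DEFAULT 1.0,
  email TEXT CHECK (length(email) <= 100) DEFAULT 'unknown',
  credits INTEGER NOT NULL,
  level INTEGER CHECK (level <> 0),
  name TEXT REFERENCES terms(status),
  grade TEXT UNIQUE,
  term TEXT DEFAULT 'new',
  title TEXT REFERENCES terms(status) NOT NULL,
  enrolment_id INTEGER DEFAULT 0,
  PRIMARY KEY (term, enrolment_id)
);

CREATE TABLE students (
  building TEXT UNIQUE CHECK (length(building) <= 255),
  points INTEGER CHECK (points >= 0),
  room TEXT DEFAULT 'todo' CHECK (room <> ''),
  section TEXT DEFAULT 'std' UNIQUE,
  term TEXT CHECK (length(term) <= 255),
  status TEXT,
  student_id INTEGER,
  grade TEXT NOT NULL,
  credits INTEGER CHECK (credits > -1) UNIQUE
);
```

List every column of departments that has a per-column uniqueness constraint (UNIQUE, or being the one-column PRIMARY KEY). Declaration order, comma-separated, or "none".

- title: no UNIQUE or single-column PK constraint.
- due_date: no UNIQUE or single-column PK constraint.
- credits: no UNIQUE or single-column PK constraint.
- department_id: single-column PRIMARY KEY → unique.
- room: no UNIQUE or single-column PK constraint.
- level: no UNIQUE or single-column PK constraint.
- points: declared UNIQUE → unique.
- building: declared UNIQUE → unique.

department_id, points, building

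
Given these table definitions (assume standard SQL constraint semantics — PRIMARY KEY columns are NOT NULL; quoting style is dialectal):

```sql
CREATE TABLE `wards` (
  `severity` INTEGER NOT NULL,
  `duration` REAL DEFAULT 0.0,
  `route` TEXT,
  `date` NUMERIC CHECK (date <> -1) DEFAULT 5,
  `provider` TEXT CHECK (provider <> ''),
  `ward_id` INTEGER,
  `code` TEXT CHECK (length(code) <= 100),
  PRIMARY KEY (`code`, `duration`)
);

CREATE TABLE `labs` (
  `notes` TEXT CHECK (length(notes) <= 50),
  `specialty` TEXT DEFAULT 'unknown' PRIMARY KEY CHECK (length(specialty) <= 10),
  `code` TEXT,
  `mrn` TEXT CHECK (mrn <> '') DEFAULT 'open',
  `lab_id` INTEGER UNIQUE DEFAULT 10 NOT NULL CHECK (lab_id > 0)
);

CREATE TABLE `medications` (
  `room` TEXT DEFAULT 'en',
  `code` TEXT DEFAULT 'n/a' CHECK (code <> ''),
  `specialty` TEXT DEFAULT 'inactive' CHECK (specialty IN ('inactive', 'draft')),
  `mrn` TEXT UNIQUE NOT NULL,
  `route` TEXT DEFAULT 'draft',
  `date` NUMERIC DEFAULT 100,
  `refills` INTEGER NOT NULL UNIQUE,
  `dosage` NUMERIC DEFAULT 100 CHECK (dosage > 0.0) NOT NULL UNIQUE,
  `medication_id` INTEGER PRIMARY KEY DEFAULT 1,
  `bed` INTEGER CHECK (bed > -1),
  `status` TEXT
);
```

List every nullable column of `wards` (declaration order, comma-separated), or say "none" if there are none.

route, date, provider, ward_id

- severity: declared NOT NULL → not nullable.
- duration: part of the PRIMARY KEY, which implies NOT NULL → not nullable.
- route: no NOT NULL constraint applies → nullable.
- date: CHECK does not forbid NULL (a CHECK constraint passes when its expression is NULL) → nullable.
- provider: CHECK does not forbid NULL (a CHECK constraint passes when its expression is NULL) → nullable.
- ward_id: no NOT NULL constraint applies → nullable.
- code: part of the PRIMARY KEY, which implies NOT NULL → not nullable.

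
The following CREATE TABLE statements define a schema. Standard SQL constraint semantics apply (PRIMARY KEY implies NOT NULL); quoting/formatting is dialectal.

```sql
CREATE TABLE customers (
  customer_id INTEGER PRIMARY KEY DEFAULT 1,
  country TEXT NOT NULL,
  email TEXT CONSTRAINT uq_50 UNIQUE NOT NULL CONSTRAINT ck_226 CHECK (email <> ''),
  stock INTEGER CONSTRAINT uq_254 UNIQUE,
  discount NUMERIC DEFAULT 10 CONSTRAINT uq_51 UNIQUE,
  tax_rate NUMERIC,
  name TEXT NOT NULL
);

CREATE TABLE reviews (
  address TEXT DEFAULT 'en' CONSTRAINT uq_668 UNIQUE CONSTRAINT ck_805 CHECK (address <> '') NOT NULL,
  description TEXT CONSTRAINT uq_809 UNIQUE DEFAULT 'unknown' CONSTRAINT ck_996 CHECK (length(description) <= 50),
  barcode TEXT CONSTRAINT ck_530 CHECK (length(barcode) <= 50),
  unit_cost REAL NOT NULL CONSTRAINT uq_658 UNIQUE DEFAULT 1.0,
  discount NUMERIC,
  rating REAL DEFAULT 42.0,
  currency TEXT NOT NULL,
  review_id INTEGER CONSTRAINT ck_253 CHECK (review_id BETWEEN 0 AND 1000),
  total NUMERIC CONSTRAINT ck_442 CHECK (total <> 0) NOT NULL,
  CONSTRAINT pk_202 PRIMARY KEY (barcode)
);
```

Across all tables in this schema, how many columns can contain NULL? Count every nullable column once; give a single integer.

customers: 3 nullable (stock, discount, tax_rate — PK (customer_id) and explicit NOT NULL columns excluded).
reviews: 4 nullable (description, discount, rating, review_id — PK (barcode) and explicit NOT NULL columns excluded).
Total: 3 + 4 = 7.

7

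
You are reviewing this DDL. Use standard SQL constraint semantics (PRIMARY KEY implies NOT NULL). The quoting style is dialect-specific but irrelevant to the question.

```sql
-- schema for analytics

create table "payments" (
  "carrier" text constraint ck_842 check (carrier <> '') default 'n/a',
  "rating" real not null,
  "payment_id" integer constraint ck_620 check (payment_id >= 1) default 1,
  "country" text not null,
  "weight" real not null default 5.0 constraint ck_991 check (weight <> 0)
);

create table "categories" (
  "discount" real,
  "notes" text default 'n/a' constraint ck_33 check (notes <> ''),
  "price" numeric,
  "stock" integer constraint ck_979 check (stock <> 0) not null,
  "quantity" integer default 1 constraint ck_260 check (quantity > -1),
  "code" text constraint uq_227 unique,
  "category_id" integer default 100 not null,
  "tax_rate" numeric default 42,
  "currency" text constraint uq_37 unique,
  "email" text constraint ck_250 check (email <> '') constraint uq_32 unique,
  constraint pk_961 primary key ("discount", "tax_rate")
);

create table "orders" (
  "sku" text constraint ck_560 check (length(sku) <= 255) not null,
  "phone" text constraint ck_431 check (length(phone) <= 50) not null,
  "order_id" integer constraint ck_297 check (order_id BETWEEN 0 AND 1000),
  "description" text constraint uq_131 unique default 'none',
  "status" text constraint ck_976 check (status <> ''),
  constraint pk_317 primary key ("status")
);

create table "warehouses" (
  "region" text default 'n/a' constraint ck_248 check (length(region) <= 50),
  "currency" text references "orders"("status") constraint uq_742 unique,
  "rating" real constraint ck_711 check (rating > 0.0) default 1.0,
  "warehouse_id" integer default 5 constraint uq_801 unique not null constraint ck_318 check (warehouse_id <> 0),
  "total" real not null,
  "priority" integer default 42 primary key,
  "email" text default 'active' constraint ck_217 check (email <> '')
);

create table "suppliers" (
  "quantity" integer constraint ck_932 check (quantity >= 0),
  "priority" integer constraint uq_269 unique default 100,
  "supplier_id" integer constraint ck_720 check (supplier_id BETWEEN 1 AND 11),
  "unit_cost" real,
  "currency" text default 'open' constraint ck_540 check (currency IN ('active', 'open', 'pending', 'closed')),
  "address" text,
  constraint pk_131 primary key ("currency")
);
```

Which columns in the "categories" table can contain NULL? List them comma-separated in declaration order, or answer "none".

- discount: part of the PRIMARY KEY, which implies NOT NULL → not nullable.
- notes: CHECK does not forbid NULL (a CHECK constraint passes when its expression is NULL) → nullable.
- price: no NOT NULL constraint applies → nullable.
- stock: declared NOT NULL → not nullable.
- quantity: CHECK does not forbid NULL (a CHECK constraint passes when its expression is NULL) → nullable.
- code: UNIQUE does not imply NOT NULL → nullable.
- category_id: declared NOT NULL → not nullable.
- tax_rate: part of the PRIMARY KEY, which implies NOT NULL → not nullable.
- currency: UNIQUE does not imply NOT NULL → nullable.
- email: CHECK does not forbid NULL (a CHECK constraint passes when its expression is NULL) → nullable.

notes, price, quantity, code, currency, email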